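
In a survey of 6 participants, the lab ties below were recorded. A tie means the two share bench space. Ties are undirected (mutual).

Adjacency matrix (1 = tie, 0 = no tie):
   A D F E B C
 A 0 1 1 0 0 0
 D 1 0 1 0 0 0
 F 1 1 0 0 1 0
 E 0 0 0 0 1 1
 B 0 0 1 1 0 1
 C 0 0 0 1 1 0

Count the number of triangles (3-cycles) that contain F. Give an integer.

1

F's neighbors: A, B, and D.
Neighbor pairs that are themselves tied: F–A–D. Each forms one triangle with F, for 1 in total.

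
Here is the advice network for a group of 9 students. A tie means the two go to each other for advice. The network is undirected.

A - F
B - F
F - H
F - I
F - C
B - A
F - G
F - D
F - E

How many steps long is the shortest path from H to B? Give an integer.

2

One shortest route is H – F – B, which uses 2 edges, and H and B are not directly tied, so nothing shorter exists. So d(H,B) = 2.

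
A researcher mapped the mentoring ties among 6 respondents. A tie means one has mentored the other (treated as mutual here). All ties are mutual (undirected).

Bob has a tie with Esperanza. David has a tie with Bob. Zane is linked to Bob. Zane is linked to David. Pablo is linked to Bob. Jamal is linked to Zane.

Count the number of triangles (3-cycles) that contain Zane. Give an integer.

Zane's neighbors: Bob, David, and Jamal.
Neighbor pairs that are themselves tied: Zane–Bob–David. Each forms one triangle with Zane, for 1 in total.

1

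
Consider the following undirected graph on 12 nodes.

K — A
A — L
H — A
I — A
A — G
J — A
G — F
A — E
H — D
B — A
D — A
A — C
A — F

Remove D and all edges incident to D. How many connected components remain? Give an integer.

D's neighbors (A and H) remain reachable from one another through other ties, so the rest of the network stays in one piece.

1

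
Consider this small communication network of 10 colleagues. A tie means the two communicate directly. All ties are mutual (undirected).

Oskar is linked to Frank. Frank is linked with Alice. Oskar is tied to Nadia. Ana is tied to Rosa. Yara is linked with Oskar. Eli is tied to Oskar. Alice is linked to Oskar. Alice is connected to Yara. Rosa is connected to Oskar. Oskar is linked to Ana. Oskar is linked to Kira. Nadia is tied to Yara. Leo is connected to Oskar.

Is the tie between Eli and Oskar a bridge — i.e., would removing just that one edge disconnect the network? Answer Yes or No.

Without the Eli–Oskar edge there is no alternate route between Eli and Oskar, so the network disconnects. It is a bridge.

Yes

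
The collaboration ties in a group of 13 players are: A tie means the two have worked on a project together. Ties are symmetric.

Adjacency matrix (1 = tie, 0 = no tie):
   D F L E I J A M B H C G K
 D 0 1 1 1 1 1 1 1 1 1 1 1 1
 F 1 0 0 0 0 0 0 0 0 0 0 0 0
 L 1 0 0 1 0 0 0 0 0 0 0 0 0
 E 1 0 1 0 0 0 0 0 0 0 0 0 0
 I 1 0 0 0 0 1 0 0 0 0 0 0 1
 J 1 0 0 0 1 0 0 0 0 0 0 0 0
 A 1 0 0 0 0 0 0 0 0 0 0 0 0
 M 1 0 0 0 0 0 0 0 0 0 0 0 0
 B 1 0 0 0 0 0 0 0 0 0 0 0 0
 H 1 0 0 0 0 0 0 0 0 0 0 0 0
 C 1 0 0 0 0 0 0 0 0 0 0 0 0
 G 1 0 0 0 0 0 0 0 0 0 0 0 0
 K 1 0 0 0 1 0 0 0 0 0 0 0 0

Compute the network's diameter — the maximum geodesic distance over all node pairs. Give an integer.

Eccentricity of each node (its greatest distance to any other): A:2, B:2, C:2, D:1, E:2, F:2, G:2, H:2, I:2, J:2, K:2, L:2, M:2.
The maximum eccentricity is 2, realized for instance by the pair F–L via F – D – L. So the diameter is 2.

2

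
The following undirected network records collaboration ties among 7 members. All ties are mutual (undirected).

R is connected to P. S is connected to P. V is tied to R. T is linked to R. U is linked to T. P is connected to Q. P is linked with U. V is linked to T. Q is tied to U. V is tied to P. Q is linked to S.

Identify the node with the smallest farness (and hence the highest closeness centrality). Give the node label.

Farness (sum of distances to all others) for each node — P:7, Q:9, R:9, S:11, T:10, U:9, V:9.
The smallest farness is 7, for P, so P has the highest closeness.

P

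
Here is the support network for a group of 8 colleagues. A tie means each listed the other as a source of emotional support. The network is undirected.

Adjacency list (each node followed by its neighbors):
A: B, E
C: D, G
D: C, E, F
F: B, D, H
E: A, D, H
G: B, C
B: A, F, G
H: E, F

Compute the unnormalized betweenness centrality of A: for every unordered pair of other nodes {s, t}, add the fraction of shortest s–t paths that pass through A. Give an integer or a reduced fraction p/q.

Pairs whose geodesics pass through A — G–E: 1/2; E–B: 1.
All other pairs contribute 0.
Summing the contributions gives betweenness(A) = 3/2.

3/2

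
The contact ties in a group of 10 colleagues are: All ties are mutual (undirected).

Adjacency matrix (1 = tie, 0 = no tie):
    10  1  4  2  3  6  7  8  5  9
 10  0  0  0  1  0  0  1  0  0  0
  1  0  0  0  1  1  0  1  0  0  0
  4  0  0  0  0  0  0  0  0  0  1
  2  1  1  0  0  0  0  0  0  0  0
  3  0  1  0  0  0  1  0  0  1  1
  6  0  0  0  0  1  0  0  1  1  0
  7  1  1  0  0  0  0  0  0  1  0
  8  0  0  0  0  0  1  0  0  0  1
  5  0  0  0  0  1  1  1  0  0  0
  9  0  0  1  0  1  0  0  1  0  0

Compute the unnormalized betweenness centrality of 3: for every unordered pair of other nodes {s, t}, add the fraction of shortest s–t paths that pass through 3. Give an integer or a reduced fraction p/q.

Pairs whose geodesics pass through 3 — 10–4: 3/3; 10–9: 3/3; 1–4: 1; 1–6: 1; 1–8: 2/2; 1–5: 1/2; 1–9: 1; 4–2: 1; 4–6: 1/2; 4–7: 2/2; 4–5: 1; 2–6: 1; 2–8: 2/2; 2–5: 1/3 … (+4 more pairs).
All other pairs contribute 0.
Summing the contributions gives betweenness(3) = 95/6.

95/6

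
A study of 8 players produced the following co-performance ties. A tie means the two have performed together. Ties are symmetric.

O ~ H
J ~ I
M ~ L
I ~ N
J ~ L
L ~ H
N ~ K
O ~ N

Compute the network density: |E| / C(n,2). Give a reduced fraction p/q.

2/7

There are 8 edges and 8 nodes, so the maximum possible is C(8,2) = 28.
Density = 8/28 = 2/7.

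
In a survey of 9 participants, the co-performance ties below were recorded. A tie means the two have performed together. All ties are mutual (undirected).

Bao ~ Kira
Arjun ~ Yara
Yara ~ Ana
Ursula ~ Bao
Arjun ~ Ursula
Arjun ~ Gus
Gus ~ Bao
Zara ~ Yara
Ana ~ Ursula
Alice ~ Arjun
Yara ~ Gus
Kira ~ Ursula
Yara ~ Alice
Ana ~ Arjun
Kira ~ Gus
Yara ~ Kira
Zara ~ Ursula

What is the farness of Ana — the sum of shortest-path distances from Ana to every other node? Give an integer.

Distances from Ana: Alice:2, Arjun:1, Bao:2, Gus:2, Kira:2, Ursula:1, Yara:1, Zara:2.
Sum = 2 + 1 + 2 + 2 + 2 + 1 + 1 + 2 = 13.

13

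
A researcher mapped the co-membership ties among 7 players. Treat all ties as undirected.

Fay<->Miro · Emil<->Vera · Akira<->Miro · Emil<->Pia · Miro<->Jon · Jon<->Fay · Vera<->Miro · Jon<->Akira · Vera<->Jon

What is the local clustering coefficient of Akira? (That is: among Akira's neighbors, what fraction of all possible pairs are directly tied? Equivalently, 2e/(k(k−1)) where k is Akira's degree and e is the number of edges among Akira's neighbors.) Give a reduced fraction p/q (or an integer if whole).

1

Akira's neighbors: Jon and Miro (k = 2).
Possible neighbor pairs: C(2,2) = 1. Edges among them: Jon–Miro → e = 1.
Clustering(Akira) = 1/1.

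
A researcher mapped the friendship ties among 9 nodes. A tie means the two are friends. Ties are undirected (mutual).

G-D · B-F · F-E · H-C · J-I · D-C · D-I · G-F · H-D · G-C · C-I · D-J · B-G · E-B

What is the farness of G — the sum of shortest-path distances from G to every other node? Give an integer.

12

Distances from G: B:1, C:1, D:1, E:2, F:1, H:2, I:2, J:2.
Sum = 1 + 1 + 1 + 2 + 1 + 2 + 2 + 2 = 12.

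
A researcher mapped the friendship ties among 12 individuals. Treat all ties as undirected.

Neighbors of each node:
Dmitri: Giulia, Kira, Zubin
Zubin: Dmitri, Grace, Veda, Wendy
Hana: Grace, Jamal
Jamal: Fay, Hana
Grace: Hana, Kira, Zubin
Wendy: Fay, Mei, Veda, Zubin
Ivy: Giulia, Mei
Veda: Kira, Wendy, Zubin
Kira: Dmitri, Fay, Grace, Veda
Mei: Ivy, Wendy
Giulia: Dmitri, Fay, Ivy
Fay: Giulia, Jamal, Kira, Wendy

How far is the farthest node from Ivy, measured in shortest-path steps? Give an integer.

4

Distances from Ivy: Dmitri:2, Fay:2, Giulia:1, Grace:4, Hana:4, Jamal:3, Kira:3, Mei:1, Veda:3, Wendy:2, Zubin:3.
The largest is 4 (to Grace and Hana), so the eccentricity of Ivy is 4.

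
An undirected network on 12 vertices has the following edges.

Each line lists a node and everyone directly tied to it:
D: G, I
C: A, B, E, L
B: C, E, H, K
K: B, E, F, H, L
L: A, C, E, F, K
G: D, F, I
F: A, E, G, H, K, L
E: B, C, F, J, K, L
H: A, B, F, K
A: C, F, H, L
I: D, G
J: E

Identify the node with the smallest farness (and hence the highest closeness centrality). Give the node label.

Farness (sum of distances to all others) for each node — A:21, B:23, C:23, D:31, E:18, F:16, G:22, H:21, I:31, J:28, K:19, L:19.
The smallest farness is 16, for F, so F has the highest closeness.

F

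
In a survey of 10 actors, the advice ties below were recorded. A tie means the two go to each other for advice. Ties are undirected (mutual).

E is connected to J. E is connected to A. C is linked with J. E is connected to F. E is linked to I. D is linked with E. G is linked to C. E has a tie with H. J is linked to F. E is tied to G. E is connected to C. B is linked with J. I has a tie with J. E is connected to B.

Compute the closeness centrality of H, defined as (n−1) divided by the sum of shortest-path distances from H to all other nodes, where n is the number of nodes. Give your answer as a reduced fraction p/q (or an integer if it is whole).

Distances from H: A:2, B:2, C:2, D:2, E:1, F:2, G:2, I:2, J:2. Sum = 17.
n = 10, so closeness = 9/17.

9/17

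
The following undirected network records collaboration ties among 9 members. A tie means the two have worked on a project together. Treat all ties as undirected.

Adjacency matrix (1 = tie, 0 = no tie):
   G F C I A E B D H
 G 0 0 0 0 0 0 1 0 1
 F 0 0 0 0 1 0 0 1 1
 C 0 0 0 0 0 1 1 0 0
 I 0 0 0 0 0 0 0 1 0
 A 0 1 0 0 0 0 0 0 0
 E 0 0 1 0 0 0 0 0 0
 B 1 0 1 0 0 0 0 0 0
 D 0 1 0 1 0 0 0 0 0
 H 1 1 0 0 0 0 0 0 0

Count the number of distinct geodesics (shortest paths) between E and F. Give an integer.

1

The shortest distance is 5, and the only length-5 path is E–C–B–G–H–F. So there is exactly 1 shortest path.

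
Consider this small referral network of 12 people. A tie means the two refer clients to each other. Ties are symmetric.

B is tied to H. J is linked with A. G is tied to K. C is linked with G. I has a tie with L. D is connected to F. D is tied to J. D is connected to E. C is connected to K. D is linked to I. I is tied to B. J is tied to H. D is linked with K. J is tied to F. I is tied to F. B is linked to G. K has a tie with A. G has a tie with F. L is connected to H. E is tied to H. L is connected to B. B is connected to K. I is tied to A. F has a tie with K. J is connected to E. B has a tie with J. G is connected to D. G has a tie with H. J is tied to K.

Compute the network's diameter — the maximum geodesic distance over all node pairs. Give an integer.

Eccentricity of each node (its greatest distance to any other): A:2, B:2, C:3, D:2, E:3, F:2, G:2, H:2, I:3, J:2, K:2, L:3.
The maximum eccentricity is 3, realized for instance by the pair L–C via L – B – K – C. So the diameter is 3.

3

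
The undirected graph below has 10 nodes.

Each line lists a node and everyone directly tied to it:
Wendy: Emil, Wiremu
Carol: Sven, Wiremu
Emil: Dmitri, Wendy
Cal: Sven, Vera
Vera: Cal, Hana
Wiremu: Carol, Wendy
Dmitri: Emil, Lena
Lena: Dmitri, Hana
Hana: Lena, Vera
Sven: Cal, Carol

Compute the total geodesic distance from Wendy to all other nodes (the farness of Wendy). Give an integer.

25

Distances from Wendy: Cal:4, Carol:2, Dmitri:2, Emil:1, Hana:4, Lena:3, Sven:3, Vera:5, Wiremu:1.
Sum = 4 + 2 + 2 + 1 + 4 + 3 + 3 + 5 + 1 = 25.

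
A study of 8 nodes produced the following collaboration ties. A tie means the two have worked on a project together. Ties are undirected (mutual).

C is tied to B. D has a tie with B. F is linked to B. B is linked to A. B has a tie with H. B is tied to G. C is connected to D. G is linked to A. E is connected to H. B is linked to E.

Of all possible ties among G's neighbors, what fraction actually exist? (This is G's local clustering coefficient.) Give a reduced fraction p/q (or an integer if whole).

1

G's neighbors: A and B (k = 2).
Possible neighbor pairs: C(2,2) = 1. Edges among them: A–B → e = 1.
Clustering(G) = 1/1.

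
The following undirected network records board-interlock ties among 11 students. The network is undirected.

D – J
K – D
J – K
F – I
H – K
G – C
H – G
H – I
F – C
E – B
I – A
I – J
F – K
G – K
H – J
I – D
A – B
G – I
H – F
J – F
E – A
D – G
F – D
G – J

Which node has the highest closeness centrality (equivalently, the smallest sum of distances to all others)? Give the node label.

I

Farness (sum of distances to all others) for each node — A:19, B:27, C:23, D:17, E:27, F:16, G:16, H:17, I:14, J:16, K:20.
The smallest farness is 14, for I, so I has the highest closeness.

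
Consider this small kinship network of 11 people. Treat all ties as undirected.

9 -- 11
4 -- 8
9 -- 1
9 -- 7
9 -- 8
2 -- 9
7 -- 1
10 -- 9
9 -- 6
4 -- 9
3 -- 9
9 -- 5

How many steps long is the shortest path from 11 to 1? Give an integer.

One shortest route is 11 – 9 – 1, which uses 2 edges, and 11 and 1 are not directly tied, so nothing shorter exists. So d(11,1) = 2.

2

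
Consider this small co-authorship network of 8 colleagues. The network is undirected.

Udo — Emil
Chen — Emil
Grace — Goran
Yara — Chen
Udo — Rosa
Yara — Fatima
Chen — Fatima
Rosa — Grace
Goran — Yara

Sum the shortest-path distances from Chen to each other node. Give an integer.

Distances from Chen: Emil:1, Fatima:1, Goran:2, Grace:3, Rosa:3, Udo:2, Yara:1.
Sum = 1 + 1 + 2 + 3 + 3 + 2 + 1 = 13.

13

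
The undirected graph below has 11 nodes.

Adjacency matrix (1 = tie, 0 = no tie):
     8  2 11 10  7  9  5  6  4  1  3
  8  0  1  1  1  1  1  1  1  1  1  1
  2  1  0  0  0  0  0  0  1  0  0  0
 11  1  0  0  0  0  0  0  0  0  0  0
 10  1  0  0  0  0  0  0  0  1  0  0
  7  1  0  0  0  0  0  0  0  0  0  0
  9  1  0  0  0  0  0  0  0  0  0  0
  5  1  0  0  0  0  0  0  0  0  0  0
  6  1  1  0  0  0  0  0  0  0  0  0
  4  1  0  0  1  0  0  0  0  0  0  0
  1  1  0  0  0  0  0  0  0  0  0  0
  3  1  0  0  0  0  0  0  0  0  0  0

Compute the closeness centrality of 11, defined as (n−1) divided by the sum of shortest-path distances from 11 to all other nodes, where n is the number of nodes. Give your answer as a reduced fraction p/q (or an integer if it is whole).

Distances from 11: 1:2, 2:2, 3:2, 4:2, 5:2, 6:2, 7:2, 8:1, 9:2, 10:2. Sum = 19.
n = 11, so closeness = 10/19.

10/19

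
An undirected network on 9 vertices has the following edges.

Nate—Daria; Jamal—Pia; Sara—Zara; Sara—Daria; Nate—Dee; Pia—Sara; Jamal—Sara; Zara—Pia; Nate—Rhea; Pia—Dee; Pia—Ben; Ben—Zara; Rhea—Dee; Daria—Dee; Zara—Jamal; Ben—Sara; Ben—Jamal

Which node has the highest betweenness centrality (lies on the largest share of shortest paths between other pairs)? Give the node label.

Unnormalized betweenness of each node: Ben:0, Daria:11/3, Dee:49/6, Jamal:0, Nate:5/6, Pia:25/3, Rhea:0, Sara:5, Zara:0.
Pia has the largest value, 25/3, making it the main broker — the node through which the most shortest paths run.

Pia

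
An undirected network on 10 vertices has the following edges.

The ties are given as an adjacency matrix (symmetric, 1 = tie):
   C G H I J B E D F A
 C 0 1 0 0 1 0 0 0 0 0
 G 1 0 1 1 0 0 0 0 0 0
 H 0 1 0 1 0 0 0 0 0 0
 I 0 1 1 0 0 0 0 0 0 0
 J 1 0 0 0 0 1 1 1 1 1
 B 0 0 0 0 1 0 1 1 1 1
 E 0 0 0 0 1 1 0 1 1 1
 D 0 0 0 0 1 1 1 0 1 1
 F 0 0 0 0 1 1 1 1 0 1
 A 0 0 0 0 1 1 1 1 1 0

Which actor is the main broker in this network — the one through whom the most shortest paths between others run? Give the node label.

Unnormalized betweenness of each node: A:0, B:0, C:18, D:0, E:0, F:0, G:14, H:0, I:0, J:20.
J has the largest value, 20, making it the main broker — the node through which the most shortest paths run.

J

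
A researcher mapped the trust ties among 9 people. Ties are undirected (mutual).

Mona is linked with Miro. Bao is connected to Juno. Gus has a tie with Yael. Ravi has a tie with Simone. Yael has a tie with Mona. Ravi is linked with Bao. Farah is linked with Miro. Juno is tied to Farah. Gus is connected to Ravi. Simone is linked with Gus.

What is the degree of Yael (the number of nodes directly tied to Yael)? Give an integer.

Yael is directly tied to Gus and Mona. That is 2 neighbors, so the degree of Yael is 2.

2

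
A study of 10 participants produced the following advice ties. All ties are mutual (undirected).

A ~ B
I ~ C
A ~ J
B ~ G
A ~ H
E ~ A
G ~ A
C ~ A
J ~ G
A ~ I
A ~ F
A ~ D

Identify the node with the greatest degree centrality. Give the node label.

A

Degrees — A:9, B:2, C:2, D:1, E:1, F:1, G:3, H:1, I:2, J:2.
The maximum is 9, attained only by A.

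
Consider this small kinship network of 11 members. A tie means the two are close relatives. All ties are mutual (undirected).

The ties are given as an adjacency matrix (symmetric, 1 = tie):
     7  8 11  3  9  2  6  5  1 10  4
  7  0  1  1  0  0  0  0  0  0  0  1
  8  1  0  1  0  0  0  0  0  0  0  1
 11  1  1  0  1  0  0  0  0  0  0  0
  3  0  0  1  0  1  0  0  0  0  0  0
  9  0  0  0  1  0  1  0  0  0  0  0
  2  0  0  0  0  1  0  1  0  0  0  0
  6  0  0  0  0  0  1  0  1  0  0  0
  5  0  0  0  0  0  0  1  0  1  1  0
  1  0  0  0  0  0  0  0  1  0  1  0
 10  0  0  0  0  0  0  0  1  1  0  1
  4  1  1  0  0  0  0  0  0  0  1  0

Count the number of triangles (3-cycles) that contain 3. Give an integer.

3's neighbors are 9 and 11, but none of them are tied to each other, so no triangle contains 3.

0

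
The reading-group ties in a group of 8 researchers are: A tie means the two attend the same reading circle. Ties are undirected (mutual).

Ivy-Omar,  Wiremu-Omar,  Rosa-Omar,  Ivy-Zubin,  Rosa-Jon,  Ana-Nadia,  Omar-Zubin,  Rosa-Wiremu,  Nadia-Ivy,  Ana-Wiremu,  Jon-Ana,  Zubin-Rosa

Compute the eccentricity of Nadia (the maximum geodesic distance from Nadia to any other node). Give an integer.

Distances from Nadia: Ana:1, Ivy:1, Jon:2, Omar:2, Rosa:3, Wiremu:2, Zubin:2.
The largest is 3 (to Rosa), so the eccentricity of Nadia is 3.

3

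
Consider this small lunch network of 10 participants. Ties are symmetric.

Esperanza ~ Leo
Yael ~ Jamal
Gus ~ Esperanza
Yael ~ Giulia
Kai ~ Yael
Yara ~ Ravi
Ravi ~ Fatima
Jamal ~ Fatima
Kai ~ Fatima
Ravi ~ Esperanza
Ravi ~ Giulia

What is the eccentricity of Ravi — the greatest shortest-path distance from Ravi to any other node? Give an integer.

Distances from Ravi: Esperanza:1, Fatima:1, Giulia:1, Gus:2, Jamal:2, Kai:2, Leo:2, Yael:2, Yara:1.
The largest is 2 (to Jamal, Kai, Yael, Gus, and Leo), so the eccentricity of Ravi is 2.

2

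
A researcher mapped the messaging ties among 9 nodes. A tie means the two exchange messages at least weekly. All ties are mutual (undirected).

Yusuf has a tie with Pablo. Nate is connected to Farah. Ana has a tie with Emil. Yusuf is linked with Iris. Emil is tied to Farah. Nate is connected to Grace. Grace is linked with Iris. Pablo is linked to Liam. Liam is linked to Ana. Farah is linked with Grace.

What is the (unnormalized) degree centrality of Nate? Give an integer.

Nate is directly tied to Farah and Grace. That is 2 neighbors, so the degree of Nate is 2.

2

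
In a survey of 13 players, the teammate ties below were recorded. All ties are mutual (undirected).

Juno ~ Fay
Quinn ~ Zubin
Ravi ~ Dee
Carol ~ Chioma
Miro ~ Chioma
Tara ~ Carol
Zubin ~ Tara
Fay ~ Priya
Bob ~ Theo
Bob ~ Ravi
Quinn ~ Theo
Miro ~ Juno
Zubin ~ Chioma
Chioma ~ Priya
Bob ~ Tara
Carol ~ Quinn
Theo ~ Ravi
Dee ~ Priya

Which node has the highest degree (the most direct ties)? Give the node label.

Chioma

Degrees — Bob:3, Carol:3, Chioma:4, Dee:2, Fay:2, Juno:2, Miro:2, Priya:3, Quinn:3, Ravi:3, Tara:3, Theo:3, Zubin:3.
The maximum is 4, attained only by Chioma.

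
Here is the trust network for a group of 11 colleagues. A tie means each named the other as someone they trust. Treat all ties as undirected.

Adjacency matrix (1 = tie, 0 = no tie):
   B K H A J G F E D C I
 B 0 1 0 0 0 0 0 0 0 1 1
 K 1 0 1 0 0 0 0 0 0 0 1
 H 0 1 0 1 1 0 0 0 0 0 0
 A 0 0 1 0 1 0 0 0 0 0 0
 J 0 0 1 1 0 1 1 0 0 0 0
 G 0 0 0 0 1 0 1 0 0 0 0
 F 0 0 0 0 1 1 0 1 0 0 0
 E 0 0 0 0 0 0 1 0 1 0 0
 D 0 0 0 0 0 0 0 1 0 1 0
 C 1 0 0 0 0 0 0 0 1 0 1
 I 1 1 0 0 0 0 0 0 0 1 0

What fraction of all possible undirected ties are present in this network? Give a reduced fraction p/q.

3/11

There are 15 edges and 11 nodes, so the maximum possible is C(11,2) = 55.
Density = 15/55 = 3/11.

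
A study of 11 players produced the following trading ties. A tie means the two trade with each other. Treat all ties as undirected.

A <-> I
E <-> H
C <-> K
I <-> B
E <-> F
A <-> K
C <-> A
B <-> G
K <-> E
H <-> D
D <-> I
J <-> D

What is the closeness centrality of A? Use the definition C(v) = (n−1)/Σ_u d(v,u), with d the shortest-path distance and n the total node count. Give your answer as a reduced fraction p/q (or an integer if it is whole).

10/21

Distances from A: B:2, C:1, D:2, E:2, F:3, G:3, H:3, I:1, J:3, K:1. Sum = 21.
n = 11, so closeness = 10/21.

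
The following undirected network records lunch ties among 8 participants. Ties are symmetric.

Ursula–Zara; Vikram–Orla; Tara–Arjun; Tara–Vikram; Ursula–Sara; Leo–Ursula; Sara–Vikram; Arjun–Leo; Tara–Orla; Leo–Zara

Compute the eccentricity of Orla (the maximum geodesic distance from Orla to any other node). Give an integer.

Distances from Orla: Arjun:2, Leo:3, Sara:2, Tara:1, Ursula:3, Vikram:1, Zara:4.
The largest is 4 (to Zara), so the eccentricity of Orla is 4.

4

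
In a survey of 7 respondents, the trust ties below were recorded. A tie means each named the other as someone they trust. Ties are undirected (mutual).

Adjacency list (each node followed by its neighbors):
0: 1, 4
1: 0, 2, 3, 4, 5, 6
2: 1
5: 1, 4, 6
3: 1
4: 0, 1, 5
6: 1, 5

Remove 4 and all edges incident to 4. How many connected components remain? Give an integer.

4's neighbors (0, 1, and 5) remain reachable from one another through other ties, so the rest of the network stays in one piece.

1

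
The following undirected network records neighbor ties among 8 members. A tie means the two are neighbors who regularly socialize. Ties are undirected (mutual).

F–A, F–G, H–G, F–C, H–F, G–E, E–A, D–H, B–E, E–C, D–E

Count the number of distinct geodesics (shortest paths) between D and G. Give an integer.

2

The shortest distance is 2. The length-2 paths are: D–H–G; D–E–G.
That gives 2 distinct shortest paths.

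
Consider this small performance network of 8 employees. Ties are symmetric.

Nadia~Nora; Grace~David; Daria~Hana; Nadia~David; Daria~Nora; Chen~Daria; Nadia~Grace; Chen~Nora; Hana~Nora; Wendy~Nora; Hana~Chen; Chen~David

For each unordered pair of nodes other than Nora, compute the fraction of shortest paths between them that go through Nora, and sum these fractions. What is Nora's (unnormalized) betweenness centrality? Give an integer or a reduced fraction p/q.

Pairs whose geodesics pass through Nora — Nadia–Wendy: 1; Nadia–Hana: 1; Nadia–Daria: 1; Nadia–Chen: 1/2; Wendy–David: 2/2; Wendy–Hana: 1; Wendy–Daria: 1; Wendy–Grace: 1; Wendy–Chen: 1; Hana–Grace: 1/2; Daria–Grace: 1/2.
All other pairs contribute 0.
Summing the contributions gives betweenness(Nora) = 19/2.

19/2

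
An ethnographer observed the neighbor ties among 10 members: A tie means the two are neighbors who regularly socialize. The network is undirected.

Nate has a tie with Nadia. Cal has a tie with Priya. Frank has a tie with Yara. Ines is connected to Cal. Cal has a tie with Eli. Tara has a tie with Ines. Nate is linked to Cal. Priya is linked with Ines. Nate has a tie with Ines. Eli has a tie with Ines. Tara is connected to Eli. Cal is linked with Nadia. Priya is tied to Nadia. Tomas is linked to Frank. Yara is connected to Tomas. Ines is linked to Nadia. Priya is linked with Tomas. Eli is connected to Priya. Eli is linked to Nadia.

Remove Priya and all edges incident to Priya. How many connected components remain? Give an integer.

2

Without Priya, the remaining ties split the others into: {Frank, Tomas, Yara}; {Cal, Eli, Ines, Nadia, Nate, Tara}.
That's 2 separate components.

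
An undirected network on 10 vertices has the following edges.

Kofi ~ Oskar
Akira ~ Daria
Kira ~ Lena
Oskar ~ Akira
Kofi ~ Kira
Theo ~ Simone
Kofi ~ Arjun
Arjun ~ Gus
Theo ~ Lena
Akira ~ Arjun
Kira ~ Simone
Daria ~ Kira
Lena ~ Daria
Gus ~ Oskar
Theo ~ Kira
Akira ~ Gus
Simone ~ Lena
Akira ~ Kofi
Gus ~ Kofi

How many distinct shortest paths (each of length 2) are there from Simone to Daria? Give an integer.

2

The shortest distance is 2. The length-2 paths are: Simone–Kira–Daria; Simone–Lena–Daria.
That gives 2 distinct shortest paths.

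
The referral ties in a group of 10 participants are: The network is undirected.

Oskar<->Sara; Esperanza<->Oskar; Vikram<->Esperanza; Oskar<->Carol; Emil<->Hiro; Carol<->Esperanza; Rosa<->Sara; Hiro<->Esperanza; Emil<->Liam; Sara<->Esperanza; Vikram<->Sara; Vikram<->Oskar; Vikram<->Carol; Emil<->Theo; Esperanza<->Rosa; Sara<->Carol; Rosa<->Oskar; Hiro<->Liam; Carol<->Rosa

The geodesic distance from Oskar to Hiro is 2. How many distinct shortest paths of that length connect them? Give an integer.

The shortest distance is 2, and the only length-2 path is Oskar–Esperanza–Hiro. So there is exactly 1 shortest path.

1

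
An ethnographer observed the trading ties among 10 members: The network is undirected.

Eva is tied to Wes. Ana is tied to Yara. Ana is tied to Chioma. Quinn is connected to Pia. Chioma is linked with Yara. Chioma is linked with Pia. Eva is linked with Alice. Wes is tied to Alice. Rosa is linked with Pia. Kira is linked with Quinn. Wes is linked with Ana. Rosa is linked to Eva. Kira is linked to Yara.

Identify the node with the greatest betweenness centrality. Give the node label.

Pia

Unnormalized betweenness of each node: Alice:0, Ana:55/6, Chioma:29/6, Eva:16/3, Kira:11/6, Pia:29/3, Quinn:5/2, Rosa:35/6, Wes:15/2, Yara:16/3.
Pia has the largest value, 29/3, making it the main broker — the node through which the most shortest paths run.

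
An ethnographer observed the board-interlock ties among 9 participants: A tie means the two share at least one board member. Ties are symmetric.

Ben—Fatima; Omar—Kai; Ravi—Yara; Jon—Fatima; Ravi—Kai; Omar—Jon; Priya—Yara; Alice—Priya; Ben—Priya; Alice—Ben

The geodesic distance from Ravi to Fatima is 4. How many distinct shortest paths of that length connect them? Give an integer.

The shortest distance is 4. The length-4 paths are: Ravi–Yara–Priya–Ben–Fatima; Ravi–Kai–Omar–Jon–Fatima.
That gives 2 distinct shortest paths.

2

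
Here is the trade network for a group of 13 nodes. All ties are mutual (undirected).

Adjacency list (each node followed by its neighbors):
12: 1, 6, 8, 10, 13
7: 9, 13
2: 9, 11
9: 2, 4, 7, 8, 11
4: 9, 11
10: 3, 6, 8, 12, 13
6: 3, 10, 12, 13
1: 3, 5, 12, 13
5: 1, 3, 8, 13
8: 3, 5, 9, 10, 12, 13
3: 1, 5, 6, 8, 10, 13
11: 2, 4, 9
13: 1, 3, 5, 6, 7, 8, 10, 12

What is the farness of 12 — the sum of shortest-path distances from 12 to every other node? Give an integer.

Distances from 12: 1:1, 2:3, 3:2, 4:3, 5:2, 6:1, 7:2, 8:1, 9:2, 10:1, 11:3, 13:1.
Sum = 1 + 3 + 2 + 3 + 2 + 1 + 2 + 1 + 2 + 1 + 3 + 1 = 22.

22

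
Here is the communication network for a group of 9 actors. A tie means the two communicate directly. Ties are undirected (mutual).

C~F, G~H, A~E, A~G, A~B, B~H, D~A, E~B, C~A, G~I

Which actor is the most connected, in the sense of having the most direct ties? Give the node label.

A

Degrees — A:5, B:3, C:2, D:1, E:2, F:1, G:3, H:2, I:1.
The maximum is 5, attained only by A.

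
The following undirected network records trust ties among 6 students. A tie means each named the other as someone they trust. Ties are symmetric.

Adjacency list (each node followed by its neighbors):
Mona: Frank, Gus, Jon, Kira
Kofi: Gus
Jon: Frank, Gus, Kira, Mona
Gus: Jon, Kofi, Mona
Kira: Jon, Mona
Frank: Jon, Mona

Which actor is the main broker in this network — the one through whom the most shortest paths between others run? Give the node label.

Unnormalized betweenness of each node: Frank:0, Gus:4, Jon:5/2, Kira:0, Kofi:0, Mona:5/2.
Gus has the largest value, 4, making it the main broker — the node through which the most shortest paths run.

Gus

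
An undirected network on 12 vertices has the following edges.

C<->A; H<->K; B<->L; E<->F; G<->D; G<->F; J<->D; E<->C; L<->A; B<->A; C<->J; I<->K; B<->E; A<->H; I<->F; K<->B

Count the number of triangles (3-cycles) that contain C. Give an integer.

C's neighbors are A, E, and J, but none of them are tied to each other, so no triangle contains C.

0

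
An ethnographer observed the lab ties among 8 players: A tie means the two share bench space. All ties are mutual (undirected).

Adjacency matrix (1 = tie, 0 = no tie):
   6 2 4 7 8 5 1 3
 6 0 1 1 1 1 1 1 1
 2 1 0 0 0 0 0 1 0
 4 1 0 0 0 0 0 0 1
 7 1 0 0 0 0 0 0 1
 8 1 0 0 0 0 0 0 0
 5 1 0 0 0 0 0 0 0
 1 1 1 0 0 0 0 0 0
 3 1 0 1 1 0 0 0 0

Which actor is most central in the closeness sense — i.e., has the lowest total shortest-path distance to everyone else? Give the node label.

6

Farness (sum of distances to all others) for each node — 1:12, 2:12, 3:11, 4:12, 5:13, 6:7, 7:12, 8:13.
The smallest farness is 7, for 6, so 6 has the highest closeness.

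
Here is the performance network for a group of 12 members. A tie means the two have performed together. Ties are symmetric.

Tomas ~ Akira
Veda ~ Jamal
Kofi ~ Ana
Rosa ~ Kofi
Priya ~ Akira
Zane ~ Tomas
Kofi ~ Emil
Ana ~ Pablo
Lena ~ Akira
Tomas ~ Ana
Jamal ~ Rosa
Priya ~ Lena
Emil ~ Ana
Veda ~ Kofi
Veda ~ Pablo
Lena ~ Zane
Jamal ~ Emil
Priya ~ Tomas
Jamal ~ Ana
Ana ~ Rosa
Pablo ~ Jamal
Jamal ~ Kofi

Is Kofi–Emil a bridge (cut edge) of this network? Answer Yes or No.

Even without that edge, Kofi still reaches Emil via Kofi – Jamal – Emil, so the network stays connected. Not a bridge.

No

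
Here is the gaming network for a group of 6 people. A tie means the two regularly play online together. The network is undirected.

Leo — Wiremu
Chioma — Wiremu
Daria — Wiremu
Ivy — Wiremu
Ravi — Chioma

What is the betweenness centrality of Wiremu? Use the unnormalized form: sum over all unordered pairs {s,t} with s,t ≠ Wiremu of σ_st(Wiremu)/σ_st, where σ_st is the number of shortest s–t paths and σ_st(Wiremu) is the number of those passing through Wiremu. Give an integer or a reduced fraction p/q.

9

Pairs whose geodesics pass through Wiremu — Leo–Chioma: 1; Leo–Ivy: 1; Leo–Ravi: 1; Leo–Daria: 1; Chioma–Ivy: 1; Chioma–Daria: 1; Ivy–Ravi: 1; Ivy–Daria: 1; Ravi–Daria: 1.
All other pairs contribute 0.
Summing the contributions gives betweenness(Wiremu) = 9.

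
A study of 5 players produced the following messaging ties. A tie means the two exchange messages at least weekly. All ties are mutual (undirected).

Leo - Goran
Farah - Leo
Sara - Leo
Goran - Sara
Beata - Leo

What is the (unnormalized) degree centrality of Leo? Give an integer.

Leo is directly tied to Beata, Farah, Goran, and Sara. That is 4 neighbors, so the degree of Leo is 4.

4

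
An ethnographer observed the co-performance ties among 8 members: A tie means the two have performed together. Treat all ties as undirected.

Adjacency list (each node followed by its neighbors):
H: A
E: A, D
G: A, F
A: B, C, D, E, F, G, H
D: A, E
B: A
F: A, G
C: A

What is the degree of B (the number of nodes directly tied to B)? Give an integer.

B is directly tied to A. That is 1 neighbor, so the degree of B is 1.

1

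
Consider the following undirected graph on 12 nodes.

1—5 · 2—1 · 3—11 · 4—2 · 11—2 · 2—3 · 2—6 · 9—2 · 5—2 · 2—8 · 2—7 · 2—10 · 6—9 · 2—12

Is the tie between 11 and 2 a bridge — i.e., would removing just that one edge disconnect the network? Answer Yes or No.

Even without that edge, 11 still reaches 2 via 11 – 3 – 2, so the network stays connected. Not a bridge.

No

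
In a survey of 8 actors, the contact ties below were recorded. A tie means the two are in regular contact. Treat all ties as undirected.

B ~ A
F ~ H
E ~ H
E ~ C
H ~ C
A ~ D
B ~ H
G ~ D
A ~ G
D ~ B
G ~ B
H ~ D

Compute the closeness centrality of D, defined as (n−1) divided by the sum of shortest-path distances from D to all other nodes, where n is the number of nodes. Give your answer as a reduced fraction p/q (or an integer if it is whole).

7/10

Distances from D: A:1, B:1, C:2, E:2, F:2, G:1, H:1. Sum = 10.
n = 8, so closeness = 7/10.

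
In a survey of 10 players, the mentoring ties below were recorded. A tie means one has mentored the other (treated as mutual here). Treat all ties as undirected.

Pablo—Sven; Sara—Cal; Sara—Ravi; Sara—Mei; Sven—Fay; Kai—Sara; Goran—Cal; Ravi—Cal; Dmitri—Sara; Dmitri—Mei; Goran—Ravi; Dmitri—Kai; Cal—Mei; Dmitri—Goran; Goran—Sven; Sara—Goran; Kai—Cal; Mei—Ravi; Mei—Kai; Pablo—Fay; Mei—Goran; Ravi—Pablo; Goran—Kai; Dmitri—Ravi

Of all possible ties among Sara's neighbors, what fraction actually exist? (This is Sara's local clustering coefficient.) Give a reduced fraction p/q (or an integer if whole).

Sara's neighbors: Cal, Dmitri, Goran, Kai, Mei, and Ravi (k = 6).
Possible neighbor pairs: C(6,2) = 15. Edges among them: Cal–Goran, Cal–Kai, Cal–Mei, Cal–Ravi, Dmitri–Goran, Dmitri–Kai, Dmitri–Mei, Dmitri–Ravi, Goran–Kai, Goran–Mei, Goran–Ravi, Kai–Mei, Mei–Ravi → e = 13.
Clustering(Sara) = 13/15.

13/15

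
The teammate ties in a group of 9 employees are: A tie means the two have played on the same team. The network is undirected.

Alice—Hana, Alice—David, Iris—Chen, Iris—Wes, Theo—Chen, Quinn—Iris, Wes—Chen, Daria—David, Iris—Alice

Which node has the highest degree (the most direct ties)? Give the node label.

Iris

Degrees — Alice:3, Chen:3, Daria:1, David:2, Hana:1, Iris:4, Quinn:1, Theo:1, Wes:2.
The maximum is 4, attained only by Iris.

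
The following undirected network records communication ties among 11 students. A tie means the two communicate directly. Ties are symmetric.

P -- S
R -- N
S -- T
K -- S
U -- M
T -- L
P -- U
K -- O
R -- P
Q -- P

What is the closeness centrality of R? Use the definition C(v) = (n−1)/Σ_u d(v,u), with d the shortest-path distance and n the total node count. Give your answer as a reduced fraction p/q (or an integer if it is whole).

Distances from R: K:3, L:4, M:3, N:1, O:4, P:1, Q:2, S:2, T:3, U:2. Sum = 25.
n = 11, so closeness = 10/25 = 2/5.

2/5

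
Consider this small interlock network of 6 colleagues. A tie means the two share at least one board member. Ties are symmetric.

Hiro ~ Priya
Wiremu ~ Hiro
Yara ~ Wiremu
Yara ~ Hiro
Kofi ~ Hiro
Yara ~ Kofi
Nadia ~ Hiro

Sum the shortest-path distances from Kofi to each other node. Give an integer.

8

Distances from Kofi: Hiro:1, Nadia:2, Priya:2, Wiremu:2, Yara:1.
Sum = 1 + 2 + 2 + 2 + 1 = 8.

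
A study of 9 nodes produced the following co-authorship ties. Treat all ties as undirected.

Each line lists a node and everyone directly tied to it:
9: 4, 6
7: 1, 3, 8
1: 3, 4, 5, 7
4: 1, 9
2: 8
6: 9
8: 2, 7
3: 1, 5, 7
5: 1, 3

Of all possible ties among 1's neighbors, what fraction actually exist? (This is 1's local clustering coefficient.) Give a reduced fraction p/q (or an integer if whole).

1/3

1's neighbors: 3, 4, 5, and 7 (k = 4).
Possible neighbor pairs: C(4,2) = 6. Edges among them: 3–5, 3–7 → e = 2.
Clustering(1) = 2/6 = 1/3.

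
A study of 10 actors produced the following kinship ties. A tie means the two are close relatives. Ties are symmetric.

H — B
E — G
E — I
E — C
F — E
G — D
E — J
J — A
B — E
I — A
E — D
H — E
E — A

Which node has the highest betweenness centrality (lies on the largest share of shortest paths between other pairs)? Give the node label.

Unnormalized betweenness of each node: A:1/2, B:0, C:0, D:0, E:63/2, F:0, G:0, H:0, I:0, J:0.
E has the largest value, 63/2, making it the main broker — the node through which the most shortest paths run.

E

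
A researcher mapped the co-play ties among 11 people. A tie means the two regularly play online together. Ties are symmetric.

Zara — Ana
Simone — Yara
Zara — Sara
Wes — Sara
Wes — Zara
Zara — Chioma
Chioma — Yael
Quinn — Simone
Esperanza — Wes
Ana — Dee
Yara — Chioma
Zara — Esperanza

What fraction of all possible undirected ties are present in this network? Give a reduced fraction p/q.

12/55

There are 12 edges and 11 nodes, so the maximum possible is C(11,2) = 55.
Density = 12/55.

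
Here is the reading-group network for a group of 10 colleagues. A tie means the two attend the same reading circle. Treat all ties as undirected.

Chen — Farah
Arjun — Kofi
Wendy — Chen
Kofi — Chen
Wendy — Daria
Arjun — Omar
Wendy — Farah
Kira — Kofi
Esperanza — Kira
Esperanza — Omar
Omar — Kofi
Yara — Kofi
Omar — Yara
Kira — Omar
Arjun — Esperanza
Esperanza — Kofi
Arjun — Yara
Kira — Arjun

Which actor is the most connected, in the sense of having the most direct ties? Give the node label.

Kofi

Degrees — Arjun:5, Chen:3, Daria:1, Esperanza:4, Farah:2, Kira:4, Kofi:6, Omar:5, Wendy:3, Yara:3.
The maximum is 6, attained only by Kofi.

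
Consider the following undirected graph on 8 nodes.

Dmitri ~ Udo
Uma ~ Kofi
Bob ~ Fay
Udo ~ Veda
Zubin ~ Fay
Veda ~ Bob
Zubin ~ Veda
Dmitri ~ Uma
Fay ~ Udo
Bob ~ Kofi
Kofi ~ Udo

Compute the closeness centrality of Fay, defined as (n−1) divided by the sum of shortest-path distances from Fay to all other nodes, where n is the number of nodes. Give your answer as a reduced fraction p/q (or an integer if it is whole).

7/12

Distances from Fay: Bob:1, Dmitri:2, Kofi:2, Udo:1, Uma:3, Veda:2, Zubin:1. Sum = 12.
n = 8, so closeness = 7/12.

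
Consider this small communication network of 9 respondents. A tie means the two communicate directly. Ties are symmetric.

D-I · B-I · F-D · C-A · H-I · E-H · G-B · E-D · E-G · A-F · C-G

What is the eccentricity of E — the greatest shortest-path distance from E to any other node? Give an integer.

3

Distances from E: A:3, B:2, C:2, D:1, F:2, G:1, H:1, I:2.
The largest is 3 (to A), so the eccentricity of E is 3.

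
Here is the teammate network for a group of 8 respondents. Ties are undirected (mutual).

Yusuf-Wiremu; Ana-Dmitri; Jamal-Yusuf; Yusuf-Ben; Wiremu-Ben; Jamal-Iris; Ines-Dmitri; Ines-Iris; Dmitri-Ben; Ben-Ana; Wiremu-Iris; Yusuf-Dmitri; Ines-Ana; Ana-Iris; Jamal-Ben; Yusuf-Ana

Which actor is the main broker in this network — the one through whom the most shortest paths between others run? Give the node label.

Unnormalized betweenness of each node: Ana:13/6, Ben:2, Dmitri:1, Ines:1/2, Iris:3, Jamal:2/3, Wiremu:2/3, Yusuf:2.
Iris has the largest value, 3, making it the main broker — the node through which the most shortest paths run.

Iris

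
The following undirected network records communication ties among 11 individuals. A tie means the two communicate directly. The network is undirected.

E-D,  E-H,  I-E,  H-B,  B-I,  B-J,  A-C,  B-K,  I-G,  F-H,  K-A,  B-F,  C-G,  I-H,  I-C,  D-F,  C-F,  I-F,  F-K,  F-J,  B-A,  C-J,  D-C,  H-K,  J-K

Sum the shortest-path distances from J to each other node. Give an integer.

Distances from J: A:2, B:1, C:1, D:2, E:3, F:1, G:2, H:2, I:2, K:1.
Sum = 2 + 1 + 1 + 2 + 3 + 1 + 2 + 2 + 2 + 1 = 17.

17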